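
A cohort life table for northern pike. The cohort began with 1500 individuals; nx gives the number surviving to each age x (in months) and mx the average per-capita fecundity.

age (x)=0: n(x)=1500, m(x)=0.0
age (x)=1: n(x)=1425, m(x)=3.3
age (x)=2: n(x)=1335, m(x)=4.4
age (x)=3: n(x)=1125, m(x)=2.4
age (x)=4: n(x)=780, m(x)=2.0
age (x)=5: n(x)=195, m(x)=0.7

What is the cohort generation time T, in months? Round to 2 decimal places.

2.10

lx = nx/n0 = nx/1500: 1, 0.95, 0.89, 0.75, 0.52, 0.13
lx·mx: 0, 3.135, 3.916, 1.8, 1.04, 0.091 → R0 = 9.982
x·lx·mx: 0, 3.135, 7.832, 5.4, 4.16, 0.455 → Σ = 20.982
T = 20.982 / 9.982 = 2.101984… → 2.10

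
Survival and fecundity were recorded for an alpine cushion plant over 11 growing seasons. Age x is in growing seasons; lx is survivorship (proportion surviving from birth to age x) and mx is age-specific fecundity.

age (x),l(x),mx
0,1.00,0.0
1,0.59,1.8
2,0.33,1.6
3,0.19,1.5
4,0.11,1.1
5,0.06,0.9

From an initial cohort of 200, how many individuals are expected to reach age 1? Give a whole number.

Expected survivors = N0 · l_1 = 200 × 0.59 = 118 → 118

118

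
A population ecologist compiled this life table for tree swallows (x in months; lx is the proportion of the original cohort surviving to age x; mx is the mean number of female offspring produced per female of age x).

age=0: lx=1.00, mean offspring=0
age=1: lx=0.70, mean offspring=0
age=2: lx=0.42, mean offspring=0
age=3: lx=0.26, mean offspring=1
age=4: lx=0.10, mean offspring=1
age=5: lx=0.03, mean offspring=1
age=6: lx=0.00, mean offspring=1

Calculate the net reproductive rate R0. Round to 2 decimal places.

lx·mx by age: 0, 0, 0, 0.26, 0.1, 0.03, 0
R0 = Σ lx·mx = 0.39 → 0.39

0.39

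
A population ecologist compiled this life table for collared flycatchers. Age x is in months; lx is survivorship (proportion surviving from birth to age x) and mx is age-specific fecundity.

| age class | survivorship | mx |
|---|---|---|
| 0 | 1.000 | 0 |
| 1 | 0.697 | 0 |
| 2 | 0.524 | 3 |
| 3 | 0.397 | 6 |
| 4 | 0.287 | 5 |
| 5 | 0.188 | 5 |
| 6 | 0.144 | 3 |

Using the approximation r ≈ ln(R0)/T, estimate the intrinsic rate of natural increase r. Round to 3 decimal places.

0.554

R0 = Σ lx·mx = 0 + 0 + 1.572 + 2.382 + 1.435 + 0.94 + 0.432 = 6.761
Σ x·lx·mx = 23.322; T = 23.322/6.761 = 3.44949…
r ≈ ln(R0)/T = ln(6.761)/3.44949… = 0.55404… → 0.554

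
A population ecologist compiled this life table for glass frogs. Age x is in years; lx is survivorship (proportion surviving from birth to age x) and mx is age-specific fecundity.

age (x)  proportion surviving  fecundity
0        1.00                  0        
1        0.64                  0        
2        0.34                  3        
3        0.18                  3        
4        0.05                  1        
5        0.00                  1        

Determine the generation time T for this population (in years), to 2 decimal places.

2.40

lx·mx: 0, 0, 1.02, 0.54, 0.05, 0 → R0 = 1.61
x·lx·mx: 0, 0, 2.04, 1.62, 0.2, 0 → Σ = 3.86
T = 3.86 / 1.61 = 2.397516… → 2.40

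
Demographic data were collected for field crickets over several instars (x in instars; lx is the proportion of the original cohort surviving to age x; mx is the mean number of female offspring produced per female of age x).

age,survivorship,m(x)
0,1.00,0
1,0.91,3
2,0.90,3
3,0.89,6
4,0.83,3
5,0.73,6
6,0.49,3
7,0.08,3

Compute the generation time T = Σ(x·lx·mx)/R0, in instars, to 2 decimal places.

lx·mx: 0, 2.73, 2.7, 5.34, 2.49, 4.38, 1.47, 0.24 → R0 = 19.35
x·lx·mx: 0, 2.73, 5.4, 16.02, 9.96, 21.9, 8.82, 1.68 → Σ = 66.51
T = 66.51 / 19.35 = 3.437209… → 3.44

3.44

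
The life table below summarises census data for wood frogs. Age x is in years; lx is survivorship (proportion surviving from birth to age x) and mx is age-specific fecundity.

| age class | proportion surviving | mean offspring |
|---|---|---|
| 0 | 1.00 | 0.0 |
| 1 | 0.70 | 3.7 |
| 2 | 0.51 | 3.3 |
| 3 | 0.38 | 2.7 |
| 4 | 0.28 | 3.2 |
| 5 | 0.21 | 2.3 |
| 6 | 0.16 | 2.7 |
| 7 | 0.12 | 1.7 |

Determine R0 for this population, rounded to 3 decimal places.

lx·mx by age: 0, 2.59, 1.683, 1.026, 0.896, 0.483, 0.432, 0.204
R0 = Σ lx·mx = 7.314 → 7.314

7.314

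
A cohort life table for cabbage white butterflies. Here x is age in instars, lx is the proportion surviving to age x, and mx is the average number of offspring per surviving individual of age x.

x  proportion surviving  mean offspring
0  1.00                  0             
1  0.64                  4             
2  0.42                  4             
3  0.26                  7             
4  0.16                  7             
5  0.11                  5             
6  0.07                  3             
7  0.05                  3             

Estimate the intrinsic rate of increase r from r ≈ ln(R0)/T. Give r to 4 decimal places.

R0 = Σ lx·mx = 0 + 2.56 + 1.68 + 1.82 + 1.12 + 0.55 + 0.21 + 0.15 = 8.09
Σ x·lx·mx = 20.92; T = 20.92/8.09 = 2.58591…
r ≈ ln(R0)/T = ln(8.09)/2.58591… = 0.80847… → 0.8085

0.8085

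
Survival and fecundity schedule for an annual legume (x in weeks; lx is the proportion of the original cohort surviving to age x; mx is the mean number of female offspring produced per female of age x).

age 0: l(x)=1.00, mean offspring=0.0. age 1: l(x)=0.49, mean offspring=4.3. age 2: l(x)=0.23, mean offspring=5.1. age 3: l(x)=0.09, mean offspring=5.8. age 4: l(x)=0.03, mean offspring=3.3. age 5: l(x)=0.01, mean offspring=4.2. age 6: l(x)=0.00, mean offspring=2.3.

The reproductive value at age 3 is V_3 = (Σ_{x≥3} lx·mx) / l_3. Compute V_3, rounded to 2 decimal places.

lx·mx for x ≥ 3: 0.522, 0.099, 0.042, 0 → sum = 0.663
V_3 = 0.663 / l_3 = 0.663 / 0.09 = 7.366667… → 7.37

7.37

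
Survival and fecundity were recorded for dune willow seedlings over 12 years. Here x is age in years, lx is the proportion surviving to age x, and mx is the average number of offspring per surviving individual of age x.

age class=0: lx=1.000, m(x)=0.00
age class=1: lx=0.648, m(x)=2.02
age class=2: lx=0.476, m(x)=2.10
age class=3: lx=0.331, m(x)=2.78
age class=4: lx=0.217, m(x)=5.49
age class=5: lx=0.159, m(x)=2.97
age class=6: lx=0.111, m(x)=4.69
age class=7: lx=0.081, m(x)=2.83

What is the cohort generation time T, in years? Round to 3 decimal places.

lx·mx: 0, 1.30896, 0.9996, 0.92018, 1.19133, 0.47223, 0.52059, 0.22923 → R0 = 5.64212
x·lx·mx: 0, 1.30896, 1.9992, 2.76054, 4.76532, 2.36115, 3.12354, 1.60461 → Σ = 17.92332
T = 17.92332 / 5.64212 = 3.1767… → 3.177

3.177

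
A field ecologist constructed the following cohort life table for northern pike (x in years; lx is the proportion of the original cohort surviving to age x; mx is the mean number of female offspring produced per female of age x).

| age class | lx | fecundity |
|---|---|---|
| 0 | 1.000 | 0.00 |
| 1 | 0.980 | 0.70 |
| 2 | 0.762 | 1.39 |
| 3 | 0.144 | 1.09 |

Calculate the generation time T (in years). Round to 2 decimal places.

lx·mx: 0, 0.686, 1.05918, 0.15696 → R0 = 1.90214
x·lx·mx: 0, 0.686, 2.11836, 0.47088 → Σ = 3.27524
T = 3.27524 / 1.90214 = 1.721871… → 1.72

1.72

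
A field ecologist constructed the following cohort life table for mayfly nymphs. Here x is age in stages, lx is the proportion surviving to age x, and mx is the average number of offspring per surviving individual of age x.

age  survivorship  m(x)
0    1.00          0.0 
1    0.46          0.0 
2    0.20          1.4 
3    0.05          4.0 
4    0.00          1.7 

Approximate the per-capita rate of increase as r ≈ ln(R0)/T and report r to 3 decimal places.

-0.304

R0 = Σ lx·mx = 0 + 0 + 0.28 + 0.2 + 0 = 0.48
Σ x·lx·mx = 1.16; T = 1.16/0.48 = 2.41667…
r ≈ ln(R0)/T = ln(0.48)/2.41667… = -0.30371… → -0.304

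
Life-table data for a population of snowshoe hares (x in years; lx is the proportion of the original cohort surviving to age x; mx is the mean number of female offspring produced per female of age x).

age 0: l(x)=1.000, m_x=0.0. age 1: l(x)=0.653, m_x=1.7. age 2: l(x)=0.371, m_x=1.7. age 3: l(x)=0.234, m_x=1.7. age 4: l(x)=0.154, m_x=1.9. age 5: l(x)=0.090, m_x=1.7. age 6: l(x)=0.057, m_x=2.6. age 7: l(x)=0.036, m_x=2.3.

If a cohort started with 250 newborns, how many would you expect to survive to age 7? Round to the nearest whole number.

Expected survivors = N0 · l_7 = 250 × 0.036 = 9 → 9

9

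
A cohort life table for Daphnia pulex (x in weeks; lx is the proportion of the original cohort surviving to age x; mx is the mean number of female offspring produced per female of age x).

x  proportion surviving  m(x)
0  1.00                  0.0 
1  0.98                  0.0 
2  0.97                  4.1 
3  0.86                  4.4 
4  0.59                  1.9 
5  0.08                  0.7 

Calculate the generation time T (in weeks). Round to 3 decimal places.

lx·mx: 0, 0, 3.977, 3.784, 1.121, 0.056 → R0 = 8.938
x·lx·mx: 0, 0, 7.954, 11.352, 4.484, 0.28 → Σ = 24.07
T = 24.07 / 8.938 = 2.692996… → 2.693

2.693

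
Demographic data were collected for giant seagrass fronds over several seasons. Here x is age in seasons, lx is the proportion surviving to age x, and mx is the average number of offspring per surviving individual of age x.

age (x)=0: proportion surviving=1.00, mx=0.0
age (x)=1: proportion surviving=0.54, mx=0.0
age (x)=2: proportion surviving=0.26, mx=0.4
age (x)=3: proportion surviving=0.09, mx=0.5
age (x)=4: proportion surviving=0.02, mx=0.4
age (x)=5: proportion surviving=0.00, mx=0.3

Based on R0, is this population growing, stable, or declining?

R0 = Σ lx·mx = 0 + 0 + 0.104 + 0.045 + 0.008 + 0 = 0.157
R0 < 1, so the population is declining.

declining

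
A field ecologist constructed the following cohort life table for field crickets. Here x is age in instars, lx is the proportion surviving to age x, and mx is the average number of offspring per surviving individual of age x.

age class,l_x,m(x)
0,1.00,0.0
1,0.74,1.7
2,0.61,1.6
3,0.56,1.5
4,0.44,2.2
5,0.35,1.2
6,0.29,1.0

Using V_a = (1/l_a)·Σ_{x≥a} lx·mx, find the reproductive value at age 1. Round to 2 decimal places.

lx·mx for x ≥ 1: 1.258, 0.976, 0.84, 0.968, 0.42, 0.29 → sum = 4.752
V_1 = 4.752 / l_1 = 4.752 / 0.74 = 6.421622… → 6.42

6.42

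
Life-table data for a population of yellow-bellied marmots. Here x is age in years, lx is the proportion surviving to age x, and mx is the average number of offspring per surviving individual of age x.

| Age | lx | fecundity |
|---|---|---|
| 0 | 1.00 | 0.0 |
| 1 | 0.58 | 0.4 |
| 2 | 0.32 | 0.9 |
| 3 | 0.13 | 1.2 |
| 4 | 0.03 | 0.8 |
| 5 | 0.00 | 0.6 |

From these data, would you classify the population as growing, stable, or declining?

declining

R0 = Σ lx·mx = 0 + 0.232 + 0.288 + 0.156 + 0.024 + 0 = 0.7
R0 < 1, so the population is declining.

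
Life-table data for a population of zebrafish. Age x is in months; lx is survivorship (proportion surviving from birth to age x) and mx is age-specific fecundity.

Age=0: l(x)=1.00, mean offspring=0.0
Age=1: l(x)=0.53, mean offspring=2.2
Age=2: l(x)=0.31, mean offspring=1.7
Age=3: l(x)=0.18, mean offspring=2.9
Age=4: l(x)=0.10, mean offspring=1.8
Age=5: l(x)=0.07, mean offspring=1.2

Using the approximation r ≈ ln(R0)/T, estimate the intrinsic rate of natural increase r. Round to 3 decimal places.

R0 = Σ lx·mx = 0 + 1.166 + 0.527 + 0.522 + 0.18 + 0.084 = 2.479
Σ x·lx·mx = 4.926; T = 4.926/2.479 = 1.98709…
r ≈ ln(R0)/T = ln(2.479)/1.98709… = 0.45688… → 0.457

0.457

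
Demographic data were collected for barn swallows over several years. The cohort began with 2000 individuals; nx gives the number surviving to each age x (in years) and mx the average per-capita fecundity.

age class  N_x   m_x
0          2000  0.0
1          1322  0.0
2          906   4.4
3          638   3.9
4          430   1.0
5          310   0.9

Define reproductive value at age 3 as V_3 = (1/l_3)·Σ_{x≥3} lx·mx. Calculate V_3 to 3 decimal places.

lx = nx/n0 = nx/2000: 1, 0.661, 0.453, 0.319, 0.215, 0.155
lx·mx for x ≥ 3: 1.2441, 0.215, 0.1395 → sum = 1.5986
V_3 = 1.5986 / l_3 = 1.5986 / 0.319 = 5.011285… → 5.011

5.011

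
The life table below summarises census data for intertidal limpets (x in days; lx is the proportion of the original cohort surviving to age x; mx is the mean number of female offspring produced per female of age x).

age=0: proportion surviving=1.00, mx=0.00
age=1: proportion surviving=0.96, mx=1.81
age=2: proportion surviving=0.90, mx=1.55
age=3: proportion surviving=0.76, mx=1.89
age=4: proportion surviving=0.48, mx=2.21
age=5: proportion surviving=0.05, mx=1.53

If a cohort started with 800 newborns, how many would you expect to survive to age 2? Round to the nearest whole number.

Expected survivors = N0 · l_2 = 800 × 0.90 = 720 → 720

720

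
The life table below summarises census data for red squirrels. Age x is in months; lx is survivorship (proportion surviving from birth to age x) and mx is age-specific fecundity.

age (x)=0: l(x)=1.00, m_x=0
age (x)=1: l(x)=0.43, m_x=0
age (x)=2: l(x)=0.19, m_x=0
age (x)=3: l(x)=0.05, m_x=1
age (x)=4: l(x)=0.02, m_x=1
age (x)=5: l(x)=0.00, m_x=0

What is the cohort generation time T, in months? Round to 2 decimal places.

lx·mx: 0, 0, 0, 0.05, 0.02, 0 → R0 = 0.07
x·lx·mx: 0, 0, 0, 0.15, 0.08, 0 → Σ = 0.23
T = 0.23 / 0.07 = 3.285714… → 3.29

3.29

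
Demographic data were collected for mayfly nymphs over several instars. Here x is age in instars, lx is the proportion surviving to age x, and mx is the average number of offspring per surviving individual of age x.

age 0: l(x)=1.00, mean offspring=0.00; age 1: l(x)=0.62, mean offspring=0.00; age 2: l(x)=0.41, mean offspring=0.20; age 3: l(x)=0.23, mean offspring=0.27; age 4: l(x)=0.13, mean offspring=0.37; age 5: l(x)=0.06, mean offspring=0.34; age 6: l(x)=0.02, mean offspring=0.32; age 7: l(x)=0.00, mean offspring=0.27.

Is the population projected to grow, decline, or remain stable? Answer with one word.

R0 = Σ lx·mx = 0 + 0 + 0.082 + 0.0621 + 0.0481 + 0.0204 + 0.0064 + 0 = 0.219
R0 < 1, so the population is declining.

declining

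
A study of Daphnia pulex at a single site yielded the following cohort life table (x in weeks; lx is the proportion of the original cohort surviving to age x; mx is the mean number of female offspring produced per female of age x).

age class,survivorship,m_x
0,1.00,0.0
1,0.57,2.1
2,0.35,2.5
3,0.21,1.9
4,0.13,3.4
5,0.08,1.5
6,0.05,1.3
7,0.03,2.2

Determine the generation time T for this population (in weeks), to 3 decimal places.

2.327

lx·mx: 0, 1.197, 0.875, 0.399, 0.442, 0.12, 0.065, 0.066 → R0 = 3.164
x·lx·mx: 0, 1.197, 1.75, 1.197, 1.768, 0.6, 0.39, 0.462 → Σ = 7.364
T = 7.364 / 3.164 = 2.327434… → 2.327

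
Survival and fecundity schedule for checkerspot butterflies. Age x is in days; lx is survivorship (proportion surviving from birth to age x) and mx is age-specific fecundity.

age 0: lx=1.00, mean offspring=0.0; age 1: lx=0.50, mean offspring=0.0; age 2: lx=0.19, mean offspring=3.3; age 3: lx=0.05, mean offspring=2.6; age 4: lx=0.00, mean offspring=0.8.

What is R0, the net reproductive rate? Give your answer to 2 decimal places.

lx·mx by age: 0, 0, 0.627, 0.13, 0
R0 = Σ lx·mx = 0.757 → 0.76

0.76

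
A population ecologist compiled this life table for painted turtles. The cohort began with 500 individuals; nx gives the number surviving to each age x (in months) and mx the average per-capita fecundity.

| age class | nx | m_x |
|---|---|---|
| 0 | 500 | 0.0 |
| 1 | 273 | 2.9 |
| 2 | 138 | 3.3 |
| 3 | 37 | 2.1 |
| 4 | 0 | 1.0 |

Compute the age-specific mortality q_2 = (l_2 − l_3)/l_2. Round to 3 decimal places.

lx = nx/n0 = nx/500: 1, 0.546, 0.276, 0.074, 0
q_2 = (l_2 − l_3) / l_2 = (0.276 − 0.074) / 0.276
     = 0.202 / 0.276 = 0.731884… → 0.732

0.732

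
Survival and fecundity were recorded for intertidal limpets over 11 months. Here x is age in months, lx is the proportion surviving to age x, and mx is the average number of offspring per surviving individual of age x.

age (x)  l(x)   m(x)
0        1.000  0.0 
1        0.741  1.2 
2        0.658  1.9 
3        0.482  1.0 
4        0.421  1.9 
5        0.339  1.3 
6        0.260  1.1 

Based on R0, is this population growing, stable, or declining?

R0 = Σ lx·mx = 0 + 0.8892 + 1.2502 + 0.482 + 0.7999 + 0.4407 + 0.286 = 4.148
R0 > 1, so the population is growing.

growing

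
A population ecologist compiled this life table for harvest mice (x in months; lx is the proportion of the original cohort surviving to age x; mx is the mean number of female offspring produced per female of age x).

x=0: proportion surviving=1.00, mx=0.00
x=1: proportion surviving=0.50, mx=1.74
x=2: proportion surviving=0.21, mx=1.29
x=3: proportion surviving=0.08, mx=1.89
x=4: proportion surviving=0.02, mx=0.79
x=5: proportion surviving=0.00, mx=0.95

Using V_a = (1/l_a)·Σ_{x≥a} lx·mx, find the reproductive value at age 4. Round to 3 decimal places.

lx·mx for x ≥ 4: 0.0158, 0 → sum = 0.0158
V_4 = 0.0158 / l_4 = 0.0158 / 0.02 = 0.79 → 0.790

0.790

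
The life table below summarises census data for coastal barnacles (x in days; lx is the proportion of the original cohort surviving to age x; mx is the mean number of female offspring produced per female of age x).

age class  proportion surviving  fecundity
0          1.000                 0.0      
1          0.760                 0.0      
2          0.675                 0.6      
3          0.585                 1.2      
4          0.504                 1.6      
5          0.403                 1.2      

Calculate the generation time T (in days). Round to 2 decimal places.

3.57

lx·mx: 0, 0, 0.405, 0.702, 0.8064, 0.4836 → R0 = 2.397
x·lx·mx: 0, 0, 0.81, 2.106, 3.2256, 2.418 → Σ = 8.5596
T = 8.5596 / 2.397 = 3.570964… → 3.57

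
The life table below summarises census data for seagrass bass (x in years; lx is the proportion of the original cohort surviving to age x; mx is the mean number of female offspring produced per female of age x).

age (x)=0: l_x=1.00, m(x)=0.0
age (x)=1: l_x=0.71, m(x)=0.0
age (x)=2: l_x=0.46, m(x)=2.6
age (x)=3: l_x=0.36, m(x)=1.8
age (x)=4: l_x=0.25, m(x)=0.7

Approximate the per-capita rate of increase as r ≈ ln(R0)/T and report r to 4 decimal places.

R0 = Σ lx·mx = 0 + 0 + 1.196 + 0.648 + 0.175 = 2.019
Σ x·lx·mx = 5.036; T = 5.036/2.019 = 2.4943…
r ≈ ln(R0)/T = ln(2.019)/2.4943… = 0.281683… → 0.2817

0.2817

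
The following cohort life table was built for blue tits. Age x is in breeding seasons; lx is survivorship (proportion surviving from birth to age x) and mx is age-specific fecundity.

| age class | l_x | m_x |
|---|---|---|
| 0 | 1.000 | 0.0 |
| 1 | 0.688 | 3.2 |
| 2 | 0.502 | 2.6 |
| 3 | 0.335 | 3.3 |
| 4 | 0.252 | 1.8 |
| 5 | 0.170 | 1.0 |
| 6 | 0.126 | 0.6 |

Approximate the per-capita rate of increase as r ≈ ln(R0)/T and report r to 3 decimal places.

R0 = Σ lx·mx = 0 + 2.2016 + 1.3052 + 1.1055 + 0.4536 + 0.17 + 0.0756 = 5.3115
Σ x·lx·mx = 11.2465; T = 11.2465/5.3115 = 2.11739…
r ≈ ln(R0)/T = ln(5.3115)/2.11739… = 0.78865… → 0.789

0.789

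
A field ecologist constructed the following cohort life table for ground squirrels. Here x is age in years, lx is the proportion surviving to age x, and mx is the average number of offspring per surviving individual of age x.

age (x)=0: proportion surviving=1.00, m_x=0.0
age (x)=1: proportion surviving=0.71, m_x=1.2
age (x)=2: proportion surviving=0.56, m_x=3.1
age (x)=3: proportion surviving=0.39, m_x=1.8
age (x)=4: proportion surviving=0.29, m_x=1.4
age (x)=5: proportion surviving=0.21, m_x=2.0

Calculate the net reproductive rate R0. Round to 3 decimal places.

lx·mx by age: 0, 0.852, 1.736, 0.702, 0.406, 0.42
R0 = Σ lx·mx = 4.116 → 4.116

4.116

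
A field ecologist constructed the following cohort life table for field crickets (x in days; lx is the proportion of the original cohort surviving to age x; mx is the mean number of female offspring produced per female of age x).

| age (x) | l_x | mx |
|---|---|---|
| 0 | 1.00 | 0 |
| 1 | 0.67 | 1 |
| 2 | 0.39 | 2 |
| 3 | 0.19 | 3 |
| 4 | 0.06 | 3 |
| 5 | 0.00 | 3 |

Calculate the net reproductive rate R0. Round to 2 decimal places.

lx·mx by age: 0, 0.67, 0.78, 0.57, 0.18, 0
R0 = Σ lx·mx = 2.2 → 2.20

2.20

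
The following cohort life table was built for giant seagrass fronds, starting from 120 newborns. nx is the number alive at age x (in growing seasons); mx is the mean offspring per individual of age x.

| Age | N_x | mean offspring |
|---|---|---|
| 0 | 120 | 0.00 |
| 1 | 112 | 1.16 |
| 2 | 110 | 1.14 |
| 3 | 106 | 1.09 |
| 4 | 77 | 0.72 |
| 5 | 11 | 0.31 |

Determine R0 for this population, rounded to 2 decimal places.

3.58

lx = nx/n0 = nx/120: 1, 0.93333…, 0.91667…, 0.88333…, 0.64167…, 0.09167…
lx·mx by age: 0, 1.082667…, 1.045…, 0.962833…, 0.462…, 0.028417…
R0 = Σ lx·mx = 3.580917… → 3.58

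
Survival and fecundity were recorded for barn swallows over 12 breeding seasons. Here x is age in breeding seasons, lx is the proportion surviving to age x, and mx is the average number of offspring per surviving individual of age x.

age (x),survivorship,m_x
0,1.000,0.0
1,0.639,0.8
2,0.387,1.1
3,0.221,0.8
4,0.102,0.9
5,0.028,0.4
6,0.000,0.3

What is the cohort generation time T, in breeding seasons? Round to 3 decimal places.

lx·mx: 0, 0.5112, 0.4257, 0.1768, 0.0918, 0.0112, 0 → R0 = 1.2167
x·lx·mx: 0, 0.5112, 0.8514, 0.5304, 0.3672, 0.056, 0 → Σ = 2.3162
T = 2.3162 / 1.2167 = 1.903674… → 1.904

1.904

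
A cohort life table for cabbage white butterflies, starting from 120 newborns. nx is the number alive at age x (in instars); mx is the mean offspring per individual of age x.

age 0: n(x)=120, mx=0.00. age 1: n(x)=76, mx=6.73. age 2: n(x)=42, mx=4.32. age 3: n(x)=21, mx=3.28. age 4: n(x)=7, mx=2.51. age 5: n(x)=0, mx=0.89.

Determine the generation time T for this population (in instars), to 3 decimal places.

lx = nx/n0 = nx/120: 1, 0.63333…, 0.35, 0.175, 0.05833…, 0
lx·mx: 0, 4.262333…, 1.512, 0.574, 0.146417…, 0 → R0 = 6.49475…
x·lx·mx: 0, 4.262333…, 3.024, 1.722, 0.585667…, 0 → Σ = 9.594…
T = 9.594… / 6.49475… = 1.477193… → 1.477

1.477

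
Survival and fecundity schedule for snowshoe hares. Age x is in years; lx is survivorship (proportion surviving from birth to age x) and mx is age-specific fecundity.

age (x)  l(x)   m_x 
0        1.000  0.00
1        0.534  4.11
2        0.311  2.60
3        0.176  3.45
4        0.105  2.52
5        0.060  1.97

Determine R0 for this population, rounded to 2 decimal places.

3.99

lx·mx by age: 0, 2.19474, 0.8086, 0.6072, 0.2646, 0.1182
R0 = Σ lx·mx = 3.99334 → 3.99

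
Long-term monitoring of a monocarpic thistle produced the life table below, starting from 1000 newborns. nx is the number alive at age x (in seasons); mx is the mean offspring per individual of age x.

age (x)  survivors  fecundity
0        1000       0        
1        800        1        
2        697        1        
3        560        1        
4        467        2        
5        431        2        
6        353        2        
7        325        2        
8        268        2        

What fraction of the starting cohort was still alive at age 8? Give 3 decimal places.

l_8 = n_8/n_0 = 268/1000 = 0.268 → 0.268

0.268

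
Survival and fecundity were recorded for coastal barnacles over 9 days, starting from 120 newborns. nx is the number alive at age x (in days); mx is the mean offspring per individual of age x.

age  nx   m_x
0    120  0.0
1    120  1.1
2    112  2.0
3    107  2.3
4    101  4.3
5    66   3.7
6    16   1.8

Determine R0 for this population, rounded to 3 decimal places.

lx = nx/n0 = nx/120: 1, 1, 0.93333…, 0.89167…, 0.84167…, 0.55, 0.13333…
lx·mx by age: 0, 1.1, 1.866667…, 2.050833…, 3.619167…, 2.035, 0.24…
R0 = Σ lx·mx = 10.911667… → 10.912

10.912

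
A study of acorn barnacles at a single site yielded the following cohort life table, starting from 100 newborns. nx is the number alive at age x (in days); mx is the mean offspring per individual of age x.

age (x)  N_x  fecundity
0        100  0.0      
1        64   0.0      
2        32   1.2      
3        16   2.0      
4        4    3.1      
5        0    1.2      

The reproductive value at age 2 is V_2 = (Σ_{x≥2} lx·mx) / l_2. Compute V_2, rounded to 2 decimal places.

lx = nx/n0 = nx/100: 1, 0.64, 0.32, 0.16, 0.04, 0
lx·mx for x ≥ 2: 0.384, 0.32, 0.124, 0 → sum = 0.828
V_2 = 0.828 / l_2 = 0.828 / 0.32 = 2.5875 → 2.59

2.59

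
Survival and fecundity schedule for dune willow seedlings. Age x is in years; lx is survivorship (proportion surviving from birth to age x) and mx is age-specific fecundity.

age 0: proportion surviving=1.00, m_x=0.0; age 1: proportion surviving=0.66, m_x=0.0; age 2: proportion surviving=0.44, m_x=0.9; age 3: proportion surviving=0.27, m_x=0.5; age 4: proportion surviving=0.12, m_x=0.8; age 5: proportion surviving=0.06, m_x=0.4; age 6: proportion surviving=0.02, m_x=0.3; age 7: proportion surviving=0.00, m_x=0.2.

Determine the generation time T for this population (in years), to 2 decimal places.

2.64

lx·mx: 0, 0, 0.396, 0.135, 0.096, 0.024, 0.006, 0 → R0 = 0.657
x·lx·mx: 0, 0, 0.792, 0.405, 0.384, 0.12, 0.036, 0 → Σ = 1.737
T = 1.737 / 0.657 = 2.643836… → 2.64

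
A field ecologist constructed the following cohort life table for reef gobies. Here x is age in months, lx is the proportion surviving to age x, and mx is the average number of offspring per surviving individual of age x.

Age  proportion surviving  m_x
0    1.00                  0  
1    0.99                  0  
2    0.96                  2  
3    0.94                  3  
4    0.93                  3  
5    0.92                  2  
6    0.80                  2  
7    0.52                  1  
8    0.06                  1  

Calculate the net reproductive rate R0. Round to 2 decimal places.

lx·mx by age: 0, 0, 1.92, 2.82, 2.79, 1.84, 1.6, 0.52, 0.06
R0 = Σ lx·mx = 11.55 → 11.55

11.55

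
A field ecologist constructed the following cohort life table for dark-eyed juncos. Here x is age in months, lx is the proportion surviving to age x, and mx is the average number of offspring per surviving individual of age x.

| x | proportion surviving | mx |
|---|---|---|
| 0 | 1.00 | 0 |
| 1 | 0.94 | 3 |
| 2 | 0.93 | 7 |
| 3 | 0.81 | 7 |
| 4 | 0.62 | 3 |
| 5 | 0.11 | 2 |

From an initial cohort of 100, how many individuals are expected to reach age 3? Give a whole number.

Expected survivors = N0 · l_3 = 100 × 0.81 = 81 → 81

81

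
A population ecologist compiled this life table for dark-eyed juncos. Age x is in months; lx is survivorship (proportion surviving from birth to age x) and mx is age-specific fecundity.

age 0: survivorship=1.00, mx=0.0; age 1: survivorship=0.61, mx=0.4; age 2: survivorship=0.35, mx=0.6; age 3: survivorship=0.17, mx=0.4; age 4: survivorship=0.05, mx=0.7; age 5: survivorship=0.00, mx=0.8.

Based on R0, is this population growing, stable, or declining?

R0 = Σ lx·mx = 0 + 0.244 + 0.21 + 0.068 + 0.035 + 0 = 0.557
R0 < 1, so the population is declining.

declining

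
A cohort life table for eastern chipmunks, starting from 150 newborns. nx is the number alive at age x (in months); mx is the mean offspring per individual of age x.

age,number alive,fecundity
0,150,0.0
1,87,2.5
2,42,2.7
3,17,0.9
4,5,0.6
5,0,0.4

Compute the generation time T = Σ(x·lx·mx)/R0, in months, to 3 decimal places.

lx = nx/n0 = nx/150: 1, 0.58, 0.28, 0.11333…, 0.03333…, 0
lx·mx: 0, 1.45, 0.756, 0.102…, 0.02…, 0 → R0 = 2.328…
x·lx·mx: 0, 1.45, 1.512, 0.306…, 0.08…, 0 → Σ = 3.348…
T = 3.348… / 2.328… = 1.438144… → 1.438

1.438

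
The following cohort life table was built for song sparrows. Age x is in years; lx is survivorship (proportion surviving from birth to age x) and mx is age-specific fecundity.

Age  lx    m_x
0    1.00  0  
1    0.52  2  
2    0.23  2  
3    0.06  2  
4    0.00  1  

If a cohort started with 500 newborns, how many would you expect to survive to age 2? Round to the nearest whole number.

115

Expected survivors = N0 · l_2 = 500 × 0.23 = 115 → 115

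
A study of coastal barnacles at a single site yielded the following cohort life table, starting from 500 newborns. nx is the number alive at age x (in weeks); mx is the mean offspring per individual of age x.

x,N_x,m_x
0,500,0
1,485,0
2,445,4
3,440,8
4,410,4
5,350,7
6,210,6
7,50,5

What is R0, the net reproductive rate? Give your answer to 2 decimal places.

lx = nx/n0 = nx/500: 1, 0.97, 0.89, 0.88, 0.82, 0.7, 0.42, 0.1
lx·mx by age: 0, 0, 3.56, 7.04, 3.28, 4.9, 2.52, 0.5
R0 = Σ lx·mx = 21.8 → 21.80

21.80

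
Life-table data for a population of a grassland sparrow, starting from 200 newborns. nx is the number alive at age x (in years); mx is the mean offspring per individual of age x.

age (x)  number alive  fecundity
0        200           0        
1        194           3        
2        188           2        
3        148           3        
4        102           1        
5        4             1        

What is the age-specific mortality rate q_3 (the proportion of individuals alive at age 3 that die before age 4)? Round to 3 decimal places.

lx = nx/n0 = nx/200: 1, 0.97, 0.94, 0.74, 0.51, 0.02
q_3 = (l_3 − l_4) / l_3 = (0.74 − 0.51) / 0.74
     = 0.23 / 0.74 = 0.310811… → 0.311

0.311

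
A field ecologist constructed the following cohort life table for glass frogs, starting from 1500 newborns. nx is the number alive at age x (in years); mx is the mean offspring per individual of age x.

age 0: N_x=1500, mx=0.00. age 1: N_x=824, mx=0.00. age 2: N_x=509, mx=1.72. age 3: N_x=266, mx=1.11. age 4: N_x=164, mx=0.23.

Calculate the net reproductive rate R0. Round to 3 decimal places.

0.806

lx = nx/n0 = nx/1500: 1, 0.54933…, 0.33933…, 0.17733…, 0.10933…
lx·mx by age: 0, 0, 0.583653…, 0.19684…, 0.025147…
R0 = Σ lx·mx = 0.80564… → 0.806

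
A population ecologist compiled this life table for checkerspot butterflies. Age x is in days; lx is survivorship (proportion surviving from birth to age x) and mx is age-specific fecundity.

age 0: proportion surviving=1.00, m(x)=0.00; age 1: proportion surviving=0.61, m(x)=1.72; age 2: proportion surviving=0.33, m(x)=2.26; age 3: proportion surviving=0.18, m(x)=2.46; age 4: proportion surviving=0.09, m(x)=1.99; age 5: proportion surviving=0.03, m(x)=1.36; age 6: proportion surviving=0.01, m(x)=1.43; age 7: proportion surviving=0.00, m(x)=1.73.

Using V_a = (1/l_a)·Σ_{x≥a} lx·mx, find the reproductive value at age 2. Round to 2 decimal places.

lx·mx for x ≥ 2: 0.7458, 0.4428, 0.1791, 0.0408, 0.0143, 0 → sum = 1.4228
V_2 = 1.4228 / l_2 = 1.4228 / 0.33 = 4.311515… → 4.31

4.31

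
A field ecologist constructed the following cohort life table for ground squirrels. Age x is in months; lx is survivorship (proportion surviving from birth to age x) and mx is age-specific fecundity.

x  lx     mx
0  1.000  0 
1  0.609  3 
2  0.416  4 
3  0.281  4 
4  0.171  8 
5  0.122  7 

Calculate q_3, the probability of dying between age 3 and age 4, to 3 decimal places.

q_3 = (l_3 − l_4) / l_3 = (0.281 − 0.171) / 0.281
     = 0.11 / 0.281 = 0.391459… → 0.391

0.391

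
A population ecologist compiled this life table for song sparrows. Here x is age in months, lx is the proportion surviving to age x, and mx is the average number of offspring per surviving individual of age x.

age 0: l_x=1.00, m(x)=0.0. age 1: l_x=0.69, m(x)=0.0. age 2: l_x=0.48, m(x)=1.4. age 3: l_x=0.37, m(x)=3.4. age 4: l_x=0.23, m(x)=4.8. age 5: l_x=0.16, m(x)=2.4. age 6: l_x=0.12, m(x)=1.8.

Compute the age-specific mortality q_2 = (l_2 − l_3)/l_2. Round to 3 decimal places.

0.229

q_2 = (l_2 − l_3) / l_2 = (0.48 − 0.37) / 0.48
     = 0.11 / 0.48 = 0.229167… → 0.229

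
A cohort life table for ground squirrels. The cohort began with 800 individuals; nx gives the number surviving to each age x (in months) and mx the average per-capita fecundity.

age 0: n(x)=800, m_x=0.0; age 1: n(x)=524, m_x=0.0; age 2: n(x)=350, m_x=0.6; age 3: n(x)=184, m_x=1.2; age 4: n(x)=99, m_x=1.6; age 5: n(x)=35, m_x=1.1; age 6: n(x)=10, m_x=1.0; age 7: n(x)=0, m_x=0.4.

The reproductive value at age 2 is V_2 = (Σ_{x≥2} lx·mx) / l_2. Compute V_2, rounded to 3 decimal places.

1.822

lx = nx/n0 = nx/800: 1, 0.655, 0.4375, 0.23, 0.12375, 0.04375, 0.0125, 0
lx·mx for x ≥ 2: 0.2625, 0.276, 0.198, 0.048125, 0.0125, 0 → sum = 0.797125
V_2 = 0.797125 / l_2 = 0.797125 / 0.4375 = 1.822 → 1.822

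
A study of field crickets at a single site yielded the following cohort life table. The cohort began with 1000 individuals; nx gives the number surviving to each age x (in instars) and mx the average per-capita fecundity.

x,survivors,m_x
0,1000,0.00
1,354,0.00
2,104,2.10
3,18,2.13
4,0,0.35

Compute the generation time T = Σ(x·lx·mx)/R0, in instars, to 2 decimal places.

2.15

lx = nx/n0 = nx/1000: 1, 0.354, 0.104, 0.018, 0
lx·mx: 0, 0, 0.2184, 0.03834, 0 → R0 = 0.25674
x·lx·mx: 0, 0, 0.4368, 0.11502, 0 → Σ = 0.55182
T = 0.55182 / 0.25674 = 2.149334… → 2.15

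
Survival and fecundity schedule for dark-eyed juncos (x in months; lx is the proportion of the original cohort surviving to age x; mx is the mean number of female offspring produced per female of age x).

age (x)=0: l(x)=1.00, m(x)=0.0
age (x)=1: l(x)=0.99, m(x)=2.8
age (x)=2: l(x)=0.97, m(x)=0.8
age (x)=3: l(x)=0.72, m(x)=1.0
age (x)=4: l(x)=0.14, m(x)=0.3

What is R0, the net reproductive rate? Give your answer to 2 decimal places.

4.31

lx·mx by age: 0, 2.772, 0.776, 0.72, 0.042
R0 = Σ lx·mx = 4.31 → 4.31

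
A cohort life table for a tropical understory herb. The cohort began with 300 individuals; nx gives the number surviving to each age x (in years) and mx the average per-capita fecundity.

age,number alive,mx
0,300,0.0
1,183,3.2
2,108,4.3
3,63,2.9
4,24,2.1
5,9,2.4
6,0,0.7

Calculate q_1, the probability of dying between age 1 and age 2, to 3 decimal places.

lx = nx/n0 = nx/300: 1, 0.61, 0.36, 0.21, 0.08, 0.03, 0
q_1 = (l_1 − l_2) / l_1 = (0.61 − 0.36) / 0.61
     = 0.25 / 0.61 = 0.409836… → 0.410

0.410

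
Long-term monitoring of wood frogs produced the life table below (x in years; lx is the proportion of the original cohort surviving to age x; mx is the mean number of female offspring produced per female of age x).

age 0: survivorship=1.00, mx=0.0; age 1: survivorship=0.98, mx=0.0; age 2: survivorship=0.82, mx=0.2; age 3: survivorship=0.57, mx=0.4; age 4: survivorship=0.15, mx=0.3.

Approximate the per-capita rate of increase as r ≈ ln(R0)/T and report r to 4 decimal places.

R0 = Σ lx·mx = 0 + 0 + 0.164 + 0.228 + 0.045 = 0.437
Σ x·lx·mx = 1.192; T = 1.192/0.437 = 2.72769…
r ≈ ln(R0)/T = ln(0.437)/2.72769… = -0.303488… → -0.3035

-0.3035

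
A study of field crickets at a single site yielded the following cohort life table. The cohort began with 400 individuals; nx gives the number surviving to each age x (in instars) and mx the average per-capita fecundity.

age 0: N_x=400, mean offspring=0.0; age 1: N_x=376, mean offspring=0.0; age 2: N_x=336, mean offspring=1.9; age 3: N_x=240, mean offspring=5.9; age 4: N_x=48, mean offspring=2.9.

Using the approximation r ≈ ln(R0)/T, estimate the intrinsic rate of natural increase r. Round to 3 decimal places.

lx = nx/n0 = nx/400: 1, 0.94, 0.84, 0.6, 0.12
R0 = Σ lx·mx = 0 + 0 + 1.596 + 3.54 + 0.348 = 5.484
Σ x·lx·mx = 15.204; T = 15.204/5.484 = 2.77243…
r ≈ ln(R0)/T = ln(5.484)/2.77243… = 0.61384… → 0.614

0.614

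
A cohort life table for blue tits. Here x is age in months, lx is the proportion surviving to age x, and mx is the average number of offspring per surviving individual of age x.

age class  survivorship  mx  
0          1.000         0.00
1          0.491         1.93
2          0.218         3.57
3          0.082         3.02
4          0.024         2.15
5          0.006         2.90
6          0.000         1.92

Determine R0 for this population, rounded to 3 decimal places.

lx·mx by age: 0, 0.94763, 0.77826, 0.24764, 0.0516, 0.0174, 0
R0 = Σ lx·mx = 2.04253 → 2.043

2.043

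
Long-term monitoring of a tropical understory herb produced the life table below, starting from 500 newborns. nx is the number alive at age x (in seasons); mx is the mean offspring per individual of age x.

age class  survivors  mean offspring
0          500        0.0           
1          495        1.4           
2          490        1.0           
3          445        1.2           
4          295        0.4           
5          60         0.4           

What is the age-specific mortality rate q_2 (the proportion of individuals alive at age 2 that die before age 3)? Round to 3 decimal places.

lx = nx/n0 = nx/500: 1, 0.99, 0.98, 0.89, 0.59, 0.12
q_2 = (l_2 − l_3) / l_2 = (0.98 − 0.89) / 0.98
     = 0.09 / 0.98 = 0.091837… → 0.092

0.092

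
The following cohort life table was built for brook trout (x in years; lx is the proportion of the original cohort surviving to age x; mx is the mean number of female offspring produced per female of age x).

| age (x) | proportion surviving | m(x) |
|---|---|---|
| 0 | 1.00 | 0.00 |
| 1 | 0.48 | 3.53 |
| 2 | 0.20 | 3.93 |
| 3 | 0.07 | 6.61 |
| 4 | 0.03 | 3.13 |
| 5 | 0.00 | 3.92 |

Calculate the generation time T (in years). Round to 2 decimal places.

lx·mx: 0, 1.6944, 0.786, 0.4627, 0.0939, 0 → R0 = 3.037
x·lx·mx: 0, 1.6944, 1.572, 1.3881, 0.3756, 0 → Σ = 5.0301
T = 5.0301 / 3.037 = 1.656273… → 1.66

1.66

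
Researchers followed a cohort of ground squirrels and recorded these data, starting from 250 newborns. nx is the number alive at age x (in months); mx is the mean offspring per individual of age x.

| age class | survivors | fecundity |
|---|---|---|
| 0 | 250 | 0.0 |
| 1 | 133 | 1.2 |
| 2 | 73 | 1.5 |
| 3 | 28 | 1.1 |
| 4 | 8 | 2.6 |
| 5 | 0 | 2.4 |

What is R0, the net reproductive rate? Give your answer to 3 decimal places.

1.283

lx = nx/n0 = nx/250: 1, 0.532, 0.292, 0.112, 0.032, 0
lx·mx by age: 0, 0.6384, 0.438, 0.1232, 0.0832, 0
R0 = Σ lx·mx = 1.2828 → 1.283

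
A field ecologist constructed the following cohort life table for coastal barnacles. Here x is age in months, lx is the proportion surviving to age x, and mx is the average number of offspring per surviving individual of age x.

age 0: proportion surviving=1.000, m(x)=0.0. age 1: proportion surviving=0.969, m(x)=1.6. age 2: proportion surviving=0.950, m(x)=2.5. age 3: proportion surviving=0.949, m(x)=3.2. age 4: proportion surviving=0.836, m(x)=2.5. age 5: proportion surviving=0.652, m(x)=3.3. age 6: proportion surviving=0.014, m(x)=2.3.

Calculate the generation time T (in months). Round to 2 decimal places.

lx·mx: 0, 1.5504, 2.375, 3.0368, 2.09, 2.1516, 0.0322 → R0 = 11.236
x·lx·mx: 0, 1.5504, 4.75, 9.1104, 8.36, 10.758, 0.1932 → Σ = 34.722
T = 34.722 / 11.236 = 3.090246… → 3.09

3.09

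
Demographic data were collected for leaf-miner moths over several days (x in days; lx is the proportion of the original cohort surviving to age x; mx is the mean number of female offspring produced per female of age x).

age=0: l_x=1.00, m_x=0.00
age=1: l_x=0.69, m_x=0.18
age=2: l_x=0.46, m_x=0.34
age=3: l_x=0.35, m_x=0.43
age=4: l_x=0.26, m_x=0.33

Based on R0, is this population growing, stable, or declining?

R0 = Σ lx·mx = 0 + 0.1242 + 0.1564 + 0.1505 + 0.0858 = 0.5169
R0 < 1, so the population is declining.

declining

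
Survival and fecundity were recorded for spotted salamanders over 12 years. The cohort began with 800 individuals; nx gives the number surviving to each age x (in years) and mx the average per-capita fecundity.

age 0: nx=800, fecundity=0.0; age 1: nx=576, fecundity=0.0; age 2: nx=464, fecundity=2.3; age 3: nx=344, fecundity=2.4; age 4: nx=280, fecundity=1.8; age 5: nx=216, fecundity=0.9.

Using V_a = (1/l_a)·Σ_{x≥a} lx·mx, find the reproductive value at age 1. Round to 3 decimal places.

lx = nx/n0 = nx/800: 1, 0.72, 0.58, 0.43, 0.35, 0.27
lx·mx for x ≥ 1: 0, 1.334, 1.032, 0.63, 0.243 → sum = 3.239
V_1 = 3.239 / l_1 = 3.239 / 0.72 = 4.498611… → 4.499

4.499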